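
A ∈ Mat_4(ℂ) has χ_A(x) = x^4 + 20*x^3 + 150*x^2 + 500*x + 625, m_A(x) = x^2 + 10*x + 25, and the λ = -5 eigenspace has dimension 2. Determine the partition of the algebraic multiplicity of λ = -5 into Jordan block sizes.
Block sizes for λ = -5: [2, 2]

Step 1 — from the characteristic polynomial, algebraic multiplicity of λ = -5 is 4. From dim ker(A − (-5)·I) = 2, there are exactly 2 Jordan blocks for λ = -5.
Step 2 — from the minimal polynomial, the factor (x + 5)^2 tells us the largest block for λ = -5 has size 2.
Step 3 — with total size 4, 2 blocks, and largest block 2, the block sizes (in nonincreasing order) are [2, 2].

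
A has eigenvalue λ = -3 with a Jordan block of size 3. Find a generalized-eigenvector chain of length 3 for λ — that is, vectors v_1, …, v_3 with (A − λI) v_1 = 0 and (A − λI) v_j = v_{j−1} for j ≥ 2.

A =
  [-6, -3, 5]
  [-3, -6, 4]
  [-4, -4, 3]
A Jordan chain for λ = -3 of length 3:
v_1 = (-2, 2, 0)ᵀ
v_2 = (-3, -3, -4)ᵀ
v_3 = (1, 0, 0)ᵀ

Let N = A − (-3)·I. We want v_3 with N^3 v_3 = 0 but N^2 v_3 ≠ 0; then v_{j-1} := N · v_j for j = 3, …, 2.

Pick v_3 = (1, 0, 0)ᵀ.
Then v_2 = N · v_3 = (-3, -3, -4)ᵀ.
Then v_1 = N · v_2 = (-2, 2, 0)ᵀ.

Sanity check: (A − (-3)·I) v_1 = (0, 0, 0)ᵀ = 0. ✓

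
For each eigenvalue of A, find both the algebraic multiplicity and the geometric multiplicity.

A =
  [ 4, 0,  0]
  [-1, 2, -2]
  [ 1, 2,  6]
λ = 4: alg = 3, geom = 2

Step 1 — factor the characteristic polynomial to read off the algebraic multiplicities:
  χ_A(x) = (x - 4)^3

Step 2 — compute geometric multiplicities via the rank-nullity identity g(λ) = n − rank(A − λI):
  rank(A − (4)·I) = 1, so dim ker(A − (4)·I) = n − 1 = 2

Summary:
  λ = 4: algebraic multiplicity = 3, geometric multiplicity = 2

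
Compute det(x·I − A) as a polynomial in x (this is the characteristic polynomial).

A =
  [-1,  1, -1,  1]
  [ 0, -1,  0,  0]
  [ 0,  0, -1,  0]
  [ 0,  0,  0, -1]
x^4 + 4*x^3 + 6*x^2 + 4*x + 1

Expanding det(x·I − A) (e.g. by cofactor expansion or by noting that A is similar to its Jordan form J, which has the same characteristic polynomial as A) gives
  χ_A(x) = x^4 + 4*x^3 + 6*x^2 + 4*x + 1
which factors as (x + 1)^4. The eigenvalues (with algebraic multiplicities) are λ = -1 with multiplicity 4.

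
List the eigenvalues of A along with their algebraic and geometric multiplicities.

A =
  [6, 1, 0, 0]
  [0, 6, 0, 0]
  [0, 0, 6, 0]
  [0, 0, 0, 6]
λ = 6: alg = 4, geom = 3

Step 1 — factor the characteristic polynomial to read off the algebraic multiplicities:
  χ_A(x) = (x - 6)^4

Step 2 — compute geometric multiplicities via the rank-nullity identity g(λ) = n − rank(A − λI):
  rank(A − (6)·I) = 1, so dim ker(A − (6)·I) = n − 1 = 3

Summary:
  λ = 6: algebraic multiplicity = 4, geometric multiplicity = 3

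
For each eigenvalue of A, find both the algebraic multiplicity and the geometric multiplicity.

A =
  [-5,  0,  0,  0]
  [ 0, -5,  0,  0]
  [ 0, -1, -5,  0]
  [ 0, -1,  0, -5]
λ = -5: alg = 4, geom = 3

Step 1 — factor the characteristic polynomial to read off the algebraic multiplicities:
  χ_A(x) = (x + 5)^4

Step 2 — compute geometric multiplicities via the rank-nullity identity g(λ) = n − rank(A − λI):
  rank(A − (-5)·I) = 1, so dim ker(A − (-5)·I) = n − 1 = 3

Summary:
  λ = -5: algebraic multiplicity = 4, geometric multiplicity = 3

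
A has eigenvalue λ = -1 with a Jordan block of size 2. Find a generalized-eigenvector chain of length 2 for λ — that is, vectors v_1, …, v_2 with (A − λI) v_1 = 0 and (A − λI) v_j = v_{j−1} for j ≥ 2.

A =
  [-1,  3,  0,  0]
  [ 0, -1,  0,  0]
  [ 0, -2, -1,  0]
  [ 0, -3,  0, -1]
A Jordan chain for λ = -1 of length 2:
v_1 = (3, 0, -2, -3)ᵀ
v_2 = (0, 1, 0, 0)ᵀ

Let N = A − (-1)·I. We want v_2 with N^2 v_2 = 0 but N^1 v_2 ≠ 0; then v_{j-1} := N · v_j for j = 2, …, 2.

Pick v_2 = (0, 1, 0, 0)ᵀ.
Then v_1 = N · v_2 = (3, 0, -2, -3)ᵀ.

Sanity check: (A − (-1)·I) v_1 = (0, 0, 0, 0)ᵀ = 0. ✓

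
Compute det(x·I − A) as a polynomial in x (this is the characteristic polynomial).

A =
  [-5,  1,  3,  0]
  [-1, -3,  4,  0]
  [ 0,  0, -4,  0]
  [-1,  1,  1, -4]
x^4 + 16*x^3 + 96*x^2 + 256*x + 256

Expanding det(x·I − A) (e.g. by cofactor expansion or by noting that A is similar to its Jordan form J, which has the same characteristic polynomial as A) gives
  χ_A(x) = x^4 + 16*x^3 + 96*x^2 + 256*x + 256
which factors as (x + 4)^4. The eigenvalues (with algebraic multiplicities) are λ = -4 with multiplicity 4.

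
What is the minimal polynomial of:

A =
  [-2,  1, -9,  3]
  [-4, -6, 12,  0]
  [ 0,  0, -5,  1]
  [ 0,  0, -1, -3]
x^2 + 8*x + 16

The characteristic polynomial is χ_A(x) = (x + 4)^4, so the eigenvalues are known. The minimal polynomial is
  m_A(x) = Π_λ (x − λ)^{k_λ}
where k_λ is the size of the *largest* Jordan block for λ (equivalently, the smallest k with (A − λI)^k v = 0 for every generalised eigenvector v of λ).

  λ = -4: largest Jordan block has size 2, contributing (x + 4)^2

So m_A(x) = (x + 4)^2 = x^2 + 8*x + 16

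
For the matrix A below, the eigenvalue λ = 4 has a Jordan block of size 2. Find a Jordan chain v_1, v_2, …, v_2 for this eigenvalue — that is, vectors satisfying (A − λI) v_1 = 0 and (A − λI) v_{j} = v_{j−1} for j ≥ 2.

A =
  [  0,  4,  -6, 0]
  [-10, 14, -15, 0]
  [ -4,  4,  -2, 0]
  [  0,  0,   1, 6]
A Jordan chain for λ = 4 of length 2:
v_1 = (2, 5, 2, -1)ᵀ
v_2 = (1, 0, -1, 0)ᵀ

Let N = A − (4)·I. We want v_2 with N^2 v_2 = 0 but N^1 v_2 ≠ 0; then v_{j-1} := N · v_j for j = 2, …, 2.

Pick v_2 = (1, 0, -1, 0)ᵀ.
Then v_1 = N · v_2 = (2, 5, 2, -1)ᵀ.

Sanity check: (A − (4)·I) v_1 = (0, 0, 0, 0)ᵀ = 0. ✓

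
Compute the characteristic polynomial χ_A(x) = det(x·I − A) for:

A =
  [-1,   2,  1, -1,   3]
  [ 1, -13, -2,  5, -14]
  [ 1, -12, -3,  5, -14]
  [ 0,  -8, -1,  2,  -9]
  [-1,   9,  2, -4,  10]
x^5 + 5*x^4 + 10*x^3 + 10*x^2 + 5*x + 1

Expanding det(x·I − A) (e.g. by cofactor expansion or by noting that A is similar to its Jordan form J, which has the same characteristic polynomial as A) gives
  χ_A(x) = x^5 + 5*x^4 + 10*x^3 + 10*x^2 + 5*x + 1
which factors as (x + 1)^5. The eigenvalues (with algebraic multiplicities) are λ = -1 with multiplicity 5.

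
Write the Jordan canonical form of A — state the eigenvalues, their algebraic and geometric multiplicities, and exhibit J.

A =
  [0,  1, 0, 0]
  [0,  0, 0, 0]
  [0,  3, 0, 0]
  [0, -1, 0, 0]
J_2(0) ⊕ J_1(0) ⊕ J_1(0)

The characteristic polynomial is
  det(x·I − A) = x^4

Eigenvalues and multiplicities (the geometric multiplicity of λ is n − rank(A − λI), which equals the number of Jordan blocks for λ):
  λ = 0: algebraic multiplicity = 4, geometric multiplicity = 3

Determining the block sizes for each eigenvalue:
  λ = 0: 3 blocks summing to 4 forces exactly one block of size 2 and the rest size 1 → block sizes [2, 1, 1]

Assembling the blocks gives a Jordan form
J =
  [0, 1, 0, 0]
  [0, 0, 0, 0]
  [0, 0, 0, 0]
  [0, 0, 0, 0]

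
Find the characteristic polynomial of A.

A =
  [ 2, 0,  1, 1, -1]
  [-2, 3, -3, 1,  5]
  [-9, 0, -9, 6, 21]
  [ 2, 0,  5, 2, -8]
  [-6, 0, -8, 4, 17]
x^5 - 15*x^4 + 90*x^3 - 270*x^2 + 405*x - 243

Expanding det(x·I − A) (e.g. by cofactor expansion or by noting that A is similar to its Jordan form J, which has the same characteristic polynomial as A) gives
  χ_A(x) = x^5 - 15*x^4 + 90*x^3 - 270*x^2 + 405*x - 243
which factors as (x - 3)^5. The eigenvalues (with algebraic multiplicities) are λ = 3 with multiplicity 5.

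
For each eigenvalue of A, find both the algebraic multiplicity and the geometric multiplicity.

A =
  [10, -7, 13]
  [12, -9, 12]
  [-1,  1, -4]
λ = -3: alg = 2, geom = 1; λ = 3: alg = 1, geom = 1

Step 1 — factor the characteristic polynomial to read off the algebraic multiplicities:
  χ_A(x) = (x - 3)*(x + 3)^2

Step 2 — compute geometric multiplicities via the rank-nullity identity g(λ) = n − rank(A − λI):
  rank(A − (-3)·I) = 2, so dim ker(A − (-3)·I) = n − 2 = 1
  rank(A − (3)·I) = 2, so dim ker(A − (3)·I) = n − 2 = 1

Summary:
  λ = -3: algebraic multiplicity = 2, geometric multiplicity = 1
  λ = 3: algebraic multiplicity = 1, geometric multiplicity = 1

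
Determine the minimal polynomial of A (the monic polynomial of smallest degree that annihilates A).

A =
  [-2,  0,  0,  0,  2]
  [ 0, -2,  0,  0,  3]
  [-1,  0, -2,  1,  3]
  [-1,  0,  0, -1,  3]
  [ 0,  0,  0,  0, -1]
x^3 + 4*x^2 + 5*x + 2

The characteristic polynomial is χ_A(x) = (x + 1)^2*(x + 2)^3, so the eigenvalues are known. The minimal polynomial is
  m_A(x) = Π_λ (x − λ)^{k_λ}
where k_λ is the size of the *largest* Jordan block for λ (equivalently, the smallest k with (A − λI)^k v = 0 for every generalised eigenvector v of λ).

  λ = -2: largest Jordan block has size 1, contributing (x + 2)
  λ = -1: largest Jordan block has size 2, contributing (x + 1)^2

So m_A(x) = (x + 1)^2*(x + 2) = x^3 + 4*x^2 + 5*x + 2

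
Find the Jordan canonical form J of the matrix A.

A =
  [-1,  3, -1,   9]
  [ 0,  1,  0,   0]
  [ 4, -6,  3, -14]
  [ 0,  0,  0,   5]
J_2(1) ⊕ J_1(1) ⊕ J_1(5)

The characteristic polynomial is
  det(x·I − A) = x^4 - 8*x^3 + 18*x^2 - 16*x + 5 = (x - 5)*(x - 1)^3

Eigenvalues and multiplicities (the geometric multiplicity of λ is n − rank(A − λI), which equals the number of Jordan blocks for λ):
  λ = 1: algebraic multiplicity = 3, geometric multiplicity = 2
  λ = 5: algebraic multiplicity = 1, geometric multiplicity = 1

Determining the block sizes for each eigenvalue:
  λ = 1: 2 blocks summing to 3 forces exactly one block of size 2 and the rest size 1 → block sizes [2, 1]
  λ = 5: one block (gm = 1), so the single block has size am = 1 → block sizes [1]

Assembling the blocks gives a Jordan form
J =
  [1, 1, 0, 0]
  [0, 1, 0, 0]
  [0, 0, 1, 0]
  [0, 0, 0, 5]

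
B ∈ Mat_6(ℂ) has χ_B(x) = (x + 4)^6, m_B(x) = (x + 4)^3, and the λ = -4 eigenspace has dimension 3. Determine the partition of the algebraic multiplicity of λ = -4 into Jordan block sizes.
Block sizes for λ = -4: [3, 2, 1]

Step 1 — from the characteristic polynomial, algebraic multiplicity of λ = -4 is 6. From dim ker(B − (-4)·I) = 3, there are exactly 3 Jordan blocks for λ = -4.
Step 2 — from the minimal polynomial, the factor (x + 4)^3 tells us the largest block for λ = -4 has size 3.
Step 3 — with total size 6, 3 blocks, and largest block 3, the block sizes (in nonincreasing order) are [3, 2, 1].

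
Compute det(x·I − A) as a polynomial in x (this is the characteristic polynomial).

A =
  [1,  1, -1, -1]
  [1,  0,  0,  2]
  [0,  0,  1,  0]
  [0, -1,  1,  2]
x^4 - 4*x^3 + 6*x^2 - 4*x + 1

Expanding det(x·I − A) (e.g. by cofactor expansion or by noting that A is similar to its Jordan form J, which has the same characteristic polynomial as A) gives
  χ_A(x) = x^4 - 4*x^3 + 6*x^2 - 4*x + 1
which factors as (x - 1)^4. The eigenvalues (with algebraic multiplicities) are λ = 1 with multiplicity 4.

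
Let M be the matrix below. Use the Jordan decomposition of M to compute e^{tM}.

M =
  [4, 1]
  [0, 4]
e^{tM} =
  [exp(4*t), t*exp(4*t)]
  [0, exp(4*t)]

Strategy: write M = P · J · P⁻¹ where J is a Jordan canonical form, so e^{tM} = P · e^{tJ} · P⁻¹, and e^{tJ} can be computed block-by-block.

M has Jordan form
J =
  [4, 1]
  [0, 4]
(up to reordering of blocks).

Per-block formulas:
  For a 2×2 Jordan block J_2(4): exp(t · J_2(4)) = e^(4t)·(I + t·N), where N is the 2×2 nilpotent shift.

After assembling e^{tJ} and conjugating by P, we get:

e^{tM} =
  [exp(4*t), t*exp(4*t)]
  [0, exp(4*t)]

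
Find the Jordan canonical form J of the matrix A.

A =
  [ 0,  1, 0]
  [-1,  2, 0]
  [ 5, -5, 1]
J_2(1) ⊕ J_1(1)

The characteristic polynomial is
  det(x·I − A) = x^3 - 3*x^2 + 3*x - 1 = (x - 1)^3

Eigenvalues and multiplicities (the geometric multiplicity of λ is n − rank(A − λI), which equals the number of Jordan blocks for λ):
  λ = 1: algebraic multiplicity = 3, geometric multiplicity = 2

Determining the block sizes for each eigenvalue:
  λ = 1: 2 blocks summing to 3 forces exactly one block of size 2 and the rest size 1 → block sizes [2, 1]

Assembling the blocks gives a Jordan form
J =
  [1, 1, 0]
  [0, 1, 0]
  [0, 0, 1]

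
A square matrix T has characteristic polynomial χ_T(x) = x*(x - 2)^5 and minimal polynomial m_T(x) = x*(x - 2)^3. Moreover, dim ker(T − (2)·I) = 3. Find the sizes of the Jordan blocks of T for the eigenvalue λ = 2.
Block sizes for λ = 2: [3, 1, 1]

Step 1 — from the characteristic polynomial, algebraic multiplicity of λ = 2 is 5. From dim ker(T − (2)·I) = 3, there are exactly 3 Jordan blocks for λ = 2.
Step 2 — from the minimal polynomial, the factor (x − 2)^3 tells us the largest block for λ = 2 has size 3.
Step 3 — with total size 5, 3 blocks, and largest block 3, the block sizes (in nonincreasing order) are [3, 1, 1].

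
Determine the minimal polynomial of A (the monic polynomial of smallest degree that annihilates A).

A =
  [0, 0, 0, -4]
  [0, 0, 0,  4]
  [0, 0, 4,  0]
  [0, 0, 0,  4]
x^2 - 4*x

The characteristic polynomial is χ_A(x) = x^2*(x - 4)^2, so the eigenvalues are known. The minimal polynomial is
  m_A(x) = Π_λ (x − λ)^{k_λ}
where k_λ is the size of the *largest* Jordan block for λ (equivalently, the smallest k with (A − λI)^k v = 0 for every generalised eigenvector v of λ).

  λ = 0: largest Jordan block has size 1, contributing (x − 0)
  λ = 4: largest Jordan block has size 1, contributing (x − 4)

So m_A(x) = x*(x - 4) = x^2 - 4*x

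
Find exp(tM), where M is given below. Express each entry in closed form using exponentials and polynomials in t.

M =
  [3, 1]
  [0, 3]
e^{tM} =
  [exp(3*t), t*exp(3*t)]
  [0, exp(3*t)]

Strategy: write M = P · J · P⁻¹ where J is a Jordan canonical form, so e^{tM} = P · e^{tJ} · P⁻¹, and e^{tJ} can be computed block-by-block.

M has Jordan form
J =
  [3, 1]
  [0, 3]
(up to reordering of blocks).

Per-block formulas:
  For a 2×2 Jordan block J_2(3): exp(t · J_2(3)) = e^(3t)·(I + t·N), where N is the 2×2 nilpotent shift.

After assembling e^{tJ} and conjugating by P, we get:

e^{tM} =
  [exp(3*t), t*exp(3*t)]
  [0, exp(3*t)]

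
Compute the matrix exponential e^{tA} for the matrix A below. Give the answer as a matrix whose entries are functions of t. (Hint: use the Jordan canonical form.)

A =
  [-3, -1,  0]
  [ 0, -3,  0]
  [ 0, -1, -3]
e^{tA} =
  [exp(-3*t), -t*exp(-3*t), 0]
  [0, exp(-3*t), 0]
  [0, -t*exp(-3*t), exp(-3*t)]

Strategy: write A = P · J · P⁻¹ where J is a Jordan canonical form, so e^{tA} = P · e^{tJ} · P⁻¹, and e^{tJ} can be computed block-by-block.

A has Jordan form
J =
  [-3,  1,  0]
  [ 0, -3,  0]
  [ 0,  0, -3]
(up to reordering of blocks).

Per-block formulas:
  For a 1×1 block at λ = -3: exp(t · [-3]) = [e^(-3t)].
  For a 2×2 Jordan block J_2(-3): exp(t · J_2(-3)) = e^(-3t)·(I + t·N), where N is the 2×2 nilpotent shift.

After assembling e^{tJ} and conjugating by P, we get:

e^{tA} =
  [exp(-3*t), -t*exp(-3*t), 0]
  [0, exp(-3*t), 0]
  [0, -t*exp(-3*t), exp(-3*t)]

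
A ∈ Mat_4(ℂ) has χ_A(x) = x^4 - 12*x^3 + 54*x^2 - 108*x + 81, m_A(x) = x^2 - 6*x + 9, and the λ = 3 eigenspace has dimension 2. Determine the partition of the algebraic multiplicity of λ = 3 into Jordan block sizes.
Block sizes for λ = 3: [2, 2]

Step 1 — from the characteristic polynomial, algebraic multiplicity of λ = 3 is 4. From dim ker(A − (3)·I) = 2, there are exactly 2 Jordan blocks for λ = 3.
Step 2 — from the minimal polynomial, the factor (x − 3)^2 tells us the largest block for λ = 3 has size 2.
Step 3 — with total size 4, 2 blocks, and largest block 2, the block sizes (in nonincreasing order) are [2, 2].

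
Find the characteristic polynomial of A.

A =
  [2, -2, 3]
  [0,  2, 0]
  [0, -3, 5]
x^3 - 9*x^2 + 24*x - 20

Expanding det(x·I − A) (e.g. by cofactor expansion or by noting that A is similar to its Jordan form J, which has the same characteristic polynomial as A) gives
  χ_A(x) = x^3 - 9*x^2 + 24*x - 20
which factors as (x - 5)*(x - 2)^2. The eigenvalues (with algebraic multiplicities) are λ = 2 with multiplicity 2, λ = 5 with multiplicity 1.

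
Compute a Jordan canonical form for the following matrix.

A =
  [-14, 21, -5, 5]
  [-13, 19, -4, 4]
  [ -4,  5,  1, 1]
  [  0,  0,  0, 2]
J_3(2) ⊕ J_1(2)

The characteristic polynomial is
  det(x·I − A) = x^4 - 8*x^3 + 24*x^2 - 32*x + 16 = (x - 2)^4

Eigenvalues and multiplicities (the geometric multiplicity of λ is n − rank(A − λI), which equals the number of Jordan blocks for λ):
  λ = 2: algebraic multiplicity = 4, geometric multiplicity = 2

Determining the block sizes for each eigenvalue:
  λ = 2: with am = 4 and gm = 2, the partition is not yet determined (e.g. several partitions of 4 into 2 parts exist). Let N = A − (2)·I. Computing rank(N^1) = 2, rank(N^2) = 1, rank(N^3) = 0; the number of blocks of size ≥ j is rank(N^{j−1}) − rank(N^j), giving [2, 1, 1]. So we have 1 block(s) of size 3, 1 block(s) of size 1 → block sizes [3, 1]

Assembling the blocks gives a Jordan form
J =
  [2, 1, 0, 0]
  [0, 2, 1, 0]
  [0, 0, 2, 0]
  [0, 0, 0, 2]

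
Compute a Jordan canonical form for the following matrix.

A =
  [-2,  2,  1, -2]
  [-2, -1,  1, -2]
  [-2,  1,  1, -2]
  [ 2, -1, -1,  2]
J_3(0) ⊕ J_1(0)

The characteristic polynomial is
  det(x·I − A) = x^4

Eigenvalues and multiplicities (the geometric multiplicity of λ is n − rank(A − λI), which equals the number of Jordan blocks for λ):
  λ = 0: algebraic multiplicity = 4, geometric multiplicity = 2

Determining the block sizes for each eigenvalue:
  λ = 0: with am = 4 and gm = 2, the partition is not yet determined (e.g. several partitions of 4 into 2 parts exist). Let N = A − (0)·I. Computing rank(N^1) = 2, rank(N^2) = 1, rank(N^3) = 0; the number of blocks of size ≥ j is rank(N^{j−1}) − rank(N^j), giving [2, 1, 1]. So we have 1 block(s) of size 3, 1 block(s) of size 1 → block sizes [3, 1]

Assembling the blocks gives a Jordan form
J =
  [0, 1, 0, 0]
  [0, 0, 1, 0]
  [0, 0, 0, 0]
  [0, 0, 0, 0]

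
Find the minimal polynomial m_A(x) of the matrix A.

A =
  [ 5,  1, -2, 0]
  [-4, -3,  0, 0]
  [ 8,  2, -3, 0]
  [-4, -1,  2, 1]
x^3 + x^2 - x - 1

The characteristic polynomial is χ_A(x) = (x - 1)^2*(x + 1)^2, so the eigenvalues are known. The minimal polynomial is
  m_A(x) = Π_λ (x − λ)^{k_λ}
where k_λ is the size of the *largest* Jordan block for λ (equivalently, the smallest k with (A − λI)^k v = 0 for every generalised eigenvector v of λ).

  λ = -1: largest Jordan block has size 2, contributing (x + 1)^2
  λ = 1: largest Jordan block has size 1, contributing (x − 1)

So m_A(x) = (x - 1)*(x + 1)^2 = x^3 + x^2 - x - 1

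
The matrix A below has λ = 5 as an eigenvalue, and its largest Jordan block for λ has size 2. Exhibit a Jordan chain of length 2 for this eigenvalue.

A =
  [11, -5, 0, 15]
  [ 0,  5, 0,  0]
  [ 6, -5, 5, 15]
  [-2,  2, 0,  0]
A Jordan chain for λ = 5 of length 2:
v_1 = (-5, 0, -5, 2)ᵀ
v_2 = (0, 1, 0, 0)ᵀ

Let N = A − (5)·I. We want v_2 with N^2 v_2 = 0 but N^1 v_2 ≠ 0; then v_{j-1} := N · v_j for j = 2, …, 2.

Pick v_2 = (0, 1, 0, 0)ᵀ.
Then v_1 = N · v_2 = (-5, 0, -5, 2)ᵀ.

Sanity check: (A − (5)·I) v_1 = (0, 0, 0, 0)ᵀ = 0. ✓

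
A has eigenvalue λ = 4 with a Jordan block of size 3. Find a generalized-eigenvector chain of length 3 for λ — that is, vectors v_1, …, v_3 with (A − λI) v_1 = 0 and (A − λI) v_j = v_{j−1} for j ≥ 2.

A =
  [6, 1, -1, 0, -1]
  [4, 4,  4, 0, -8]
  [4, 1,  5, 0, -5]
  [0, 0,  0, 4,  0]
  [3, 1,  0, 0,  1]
A Jordan chain for λ = 4 of length 3:
v_1 = (1, 0, 1, 0, 1)ᵀ
v_2 = (2, 4, 4, 0, 3)ᵀ
v_3 = (1, 0, 0, 0, 0)ᵀ

Let N = A − (4)·I. We want v_3 with N^3 v_3 = 0 but N^2 v_3 ≠ 0; then v_{j-1} := N · v_j for j = 3, …, 2.

Pick v_3 = (1, 0, 0, 0, 0)ᵀ.
Then v_2 = N · v_3 = (2, 4, 4, 0, 3)ᵀ.
Then v_1 = N · v_2 = (1, 0, 1, 0, 1)ᵀ.

Sanity check: (A − (4)·I) v_1 = (0, 0, 0, 0, 0)ᵀ = 0. ✓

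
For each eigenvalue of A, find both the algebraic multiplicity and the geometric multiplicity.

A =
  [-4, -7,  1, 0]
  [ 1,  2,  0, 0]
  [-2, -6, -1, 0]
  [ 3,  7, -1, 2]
λ = -1: alg = 3, geom = 1; λ = 2: alg = 1, geom = 1

Step 1 — factor the characteristic polynomial to read off the algebraic multiplicities:
  χ_A(x) = (x - 2)*(x + 1)^3

Step 2 — compute geometric multiplicities via the rank-nullity identity g(λ) = n − rank(A − λI):
  rank(A − (-1)·I) = 3, so dim ker(A − (-1)·I) = n − 3 = 1
  rank(A − (2)·I) = 3, so dim ker(A − (2)·I) = n − 3 = 1

Summary:
  λ = -1: algebraic multiplicity = 3, geometric multiplicity = 1
  λ = 2: algebraic multiplicity = 1, geometric multiplicity = 1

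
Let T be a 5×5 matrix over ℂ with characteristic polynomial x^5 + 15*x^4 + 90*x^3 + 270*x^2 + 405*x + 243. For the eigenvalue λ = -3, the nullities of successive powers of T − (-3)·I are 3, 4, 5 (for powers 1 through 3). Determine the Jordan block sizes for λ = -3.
Block sizes for λ = -3: [3, 1, 1]

From the dimensions of kernels of powers, the number of Jordan blocks of size at least j is d_j − d_{j−1} where d_j = dim ker(N^j) (with d_0 = 0). Computing the differences gives [3, 1, 1].
The number of blocks of size exactly k is (#blocks of size ≥ k) − (#blocks of size ≥ k + 1), so the partition is: 2 block(s) of size 1, 1 block(s) of size 3.
In nonincreasing order the block sizes are [3, 1, 1].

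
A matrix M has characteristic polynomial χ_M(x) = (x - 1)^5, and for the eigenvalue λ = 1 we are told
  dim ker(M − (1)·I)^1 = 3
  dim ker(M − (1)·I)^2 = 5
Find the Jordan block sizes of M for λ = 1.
Block sizes for λ = 1: [2, 2, 1]

From the dimensions of kernels of powers, the number of Jordan blocks of size at least j is d_j − d_{j−1} where d_j = dim ker(N^j) (with d_0 = 0). Computing the differences gives [3, 2].
The number of blocks of size exactly k is (#blocks of size ≥ k) − (#blocks of size ≥ k + 1), so the partition is: 1 block(s) of size 1, 2 block(s) of size 2.
In nonincreasing order the block sizes are [2, 2, 1].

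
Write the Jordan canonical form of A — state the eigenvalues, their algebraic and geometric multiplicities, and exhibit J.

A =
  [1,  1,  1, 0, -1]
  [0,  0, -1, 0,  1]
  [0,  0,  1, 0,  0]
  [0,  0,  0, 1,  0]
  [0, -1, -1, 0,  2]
J_2(1) ⊕ J_1(1) ⊕ J_1(1) ⊕ J_1(1)

The characteristic polynomial is
  det(x·I − A) = x^5 - 5*x^4 + 10*x^3 - 10*x^2 + 5*x - 1 = (x - 1)^5

Eigenvalues and multiplicities (the geometric multiplicity of λ is n − rank(A − λI), which equals the number of Jordan blocks for λ):
  λ = 1: algebraic multiplicity = 5, geometric multiplicity = 4

Determining the block sizes for each eigenvalue:
  λ = 1: 4 blocks summing to 5 forces exactly one block of size 2 and the rest size 1 → block sizes [2, 1, 1, 1]

Assembling the blocks gives a Jordan form
J =
  [1, 1, 0, 0, 0]
  [0, 1, 0, 0, 0]
  [0, 0, 1, 0, 0]
  [0, 0, 0, 1, 0]
  [0, 0, 0, 0, 1]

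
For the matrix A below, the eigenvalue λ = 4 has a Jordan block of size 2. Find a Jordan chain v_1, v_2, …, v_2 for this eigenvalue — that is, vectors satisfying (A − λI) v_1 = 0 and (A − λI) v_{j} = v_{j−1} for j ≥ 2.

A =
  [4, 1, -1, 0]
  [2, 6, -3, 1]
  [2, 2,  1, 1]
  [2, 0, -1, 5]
A Jordan chain for λ = 4 of length 2:
v_1 = (0, 2, 2, 2)ᵀ
v_2 = (1, 0, 0, 0)ᵀ

Let N = A − (4)·I. We want v_2 with N^2 v_2 = 0 but N^1 v_2 ≠ 0; then v_{j-1} := N · v_j for j = 2, …, 2.

Pick v_2 = (1, 0, 0, 0)ᵀ.
Then v_1 = N · v_2 = (0, 2, 2, 2)ᵀ.

Sanity check: (A − (4)·I) v_1 = (0, 0, 0, 0)ᵀ = 0. ✓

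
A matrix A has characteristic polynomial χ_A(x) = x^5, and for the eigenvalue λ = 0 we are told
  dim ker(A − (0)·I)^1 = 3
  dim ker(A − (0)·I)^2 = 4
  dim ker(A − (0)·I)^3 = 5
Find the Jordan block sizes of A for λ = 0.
Block sizes for λ = 0: [3, 1, 1]

From the dimensions of kernels of powers, the number of Jordan blocks of size at least j is d_j − d_{j−1} where d_j = dim ker(N^j) (with d_0 = 0). Computing the differences gives [3, 1, 1].
The number of blocks of size exactly k is (#blocks of size ≥ k) − (#blocks of size ≥ k + 1), so the partition is: 2 block(s) of size 1, 1 block(s) of size 3.
In nonincreasing order the block sizes are [3, 1, 1].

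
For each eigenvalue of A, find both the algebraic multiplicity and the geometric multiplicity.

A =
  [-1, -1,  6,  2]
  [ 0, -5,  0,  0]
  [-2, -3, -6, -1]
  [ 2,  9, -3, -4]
λ = -5: alg = 2, geom = 1; λ = -3: alg = 2, geom = 1

Step 1 — factor the characteristic polynomial to read off the algebraic multiplicities:
  χ_A(x) = (x + 3)^2*(x + 5)^2

Step 2 — compute geometric multiplicities via the rank-nullity identity g(λ) = n − rank(A − λI):
  rank(A − (-5)·I) = 3, so dim ker(A − (-5)·I) = n − 3 = 1
  rank(A − (-3)·I) = 3, so dim ker(A − (-3)·I) = n − 3 = 1

Summary:
  λ = -5: algebraic multiplicity = 2, geometric multiplicity = 1
  λ = -3: algebraic multiplicity = 2, geometric multiplicity = 1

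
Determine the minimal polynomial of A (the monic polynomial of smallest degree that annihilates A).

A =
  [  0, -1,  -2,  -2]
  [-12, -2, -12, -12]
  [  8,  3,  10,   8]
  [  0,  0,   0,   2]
x^3 - 8*x^2 + 20*x - 16

The characteristic polynomial is χ_A(x) = (x - 4)*(x - 2)^3, so the eigenvalues are known. The minimal polynomial is
  m_A(x) = Π_λ (x − λ)^{k_λ}
where k_λ is the size of the *largest* Jordan block for λ (equivalently, the smallest k with (A − λI)^k v = 0 for every generalised eigenvector v of λ).

  λ = 2: largest Jordan block has size 2, contributing (x − 2)^2
  λ = 4: largest Jordan block has size 1, contributing (x − 4)

So m_A(x) = (x - 4)*(x - 2)^2 = x^3 - 8*x^2 + 20*x - 16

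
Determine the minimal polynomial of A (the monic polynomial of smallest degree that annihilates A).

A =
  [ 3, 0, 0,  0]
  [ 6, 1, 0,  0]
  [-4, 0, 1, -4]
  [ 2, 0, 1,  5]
x^3 - 7*x^2 + 15*x - 9

The characteristic polynomial is χ_A(x) = (x - 3)^3*(x - 1), so the eigenvalues are known. The minimal polynomial is
  m_A(x) = Π_λ (x − λ)^{k_λ}
where k_λ is the size of the *largest* Jordan block for λ (equivalently, the smallest k with (A − λI)^k v = 0 for every generalised eigenvector v of λ).

  λ = 1: largest Jordan block has size 1, contributing (x − 1)
  λ = 3: largest Jordan block has size 2, contributing (x − 3)^2

So m_A(x) = (x - 3)^2*(x - 1) = x^3 - 7*x^2 + 15*x - 9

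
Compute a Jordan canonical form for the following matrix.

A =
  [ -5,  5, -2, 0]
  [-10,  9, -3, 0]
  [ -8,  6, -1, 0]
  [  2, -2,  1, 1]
J_3(1) ⊕ J_1(1)

The characteristic polynomial is
  det(x·I − A) = x^4 - 4*x^3 + 6*x^2 - 4*x + 1 = (x - 1)^4

Eigenvalues and multiplicities (the geometric multiplicity of λ is n − rank(A − λI), which equals the number of Jordan blocks for λ):
  λ = 1: algebraic multiplicity = 4, geometric multiplicity = 2

Determining the block sizes for each eigenvalue:
  λ = 1: with am = 4 and gm = 2, the partition is not yet determined (e.g. several partitions of 4 into 2 parts exist). Let N = A − (1)·I. Computing rank(N^1) = 2, rank(N^2) = 1, rank(N^3) = 0; the number of blocks of size ≥ j is rank(N^{j−1}) − rank(N^j), giving [2, 1, 1]. So we have 1 block(s) of size 3, 1 block(s) of size 1 → block sizes [3, 1]

Assembling the blocks gives a Jordan form
J =
  [1, 1, 0, 0]
  [0, 1, 1, 0]
  [0, 0, 1, 0]
  [0, 0, 0, 1]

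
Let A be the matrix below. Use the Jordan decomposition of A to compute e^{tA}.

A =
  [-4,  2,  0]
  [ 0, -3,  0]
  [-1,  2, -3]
e^{tA} =
  [exp(-4*t), 2*exp(-3*t) - 2*exp(-4*t), 0]
  [0, exp(-3*t), 0]
  [-exp(-3*t) + exp(-4*t), 2*exp(-3*t) - 2*exp(-4*t), exp(-3*t)]

Strategy: write A = P · J · P⁻¹ where J is a Jordan canonical form, so e^{tA} = P · e^{tJ} · P⁻¹, and e^{tJ} can be computed block-by-block.

A has Jordan form
J =
  [-4,  0,  0]
  [ 0, -3,  0]
  [ 0,  0, -3]
(up to reordering of blocks).

Per-block formulas:
  For a 1×1 block at λ = -3: exp(t · [-3]) = [e^(-3t)].
  For a 1×1 block at λ = -4: exp(t · [-4]) = [e^(-4t)].

After assembling e^{tJ} and conjugating by P, we get:

e^{tA} =
  [exp(-4*t), 2*exp(-3*t) - 2*exp(-4*t), 0]
  [0, exp(-3*t), 0]
  [-exp(-3*t) + exp(-4*t), 2*exp(-3*t) - 2*exp(-4*t), exp(-3*t)]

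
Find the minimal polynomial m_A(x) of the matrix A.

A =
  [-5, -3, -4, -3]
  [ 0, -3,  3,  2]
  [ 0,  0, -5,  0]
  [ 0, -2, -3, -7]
x^2 + 10*x + 25

The characteristic polynomial is χ_A(x) = (x + 5)^4, so the eigenvalues are known. The minimal polynomial is
  m_A(x) = Π_λ (x − λ)^{k_λ}
where k_λ is the size of the *largest* Jordan block for λ (equivalently, the smallest k with (A − λI)^k v = 0 for every generalised eigenvector v of λ).

  λ = -5: largest Jordan block has size 2, contributing (x + 5)^2

So m_A(x) = (x + 5)^2 = x^2 + 10*x + 25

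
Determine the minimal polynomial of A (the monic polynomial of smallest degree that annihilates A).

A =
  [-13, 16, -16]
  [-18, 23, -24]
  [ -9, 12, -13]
x^2 + 2*x + 1

The characteristic polynomial is χ_A(x) = (x + 1)^3, so the eigenvalues are known. The minimal polynomial is
  m_A(x) = Π_λ (x − λ)^{k_λ}
where k_λ is the size of the *largest* Jordan block for λ (equivalently, the smallest k with (A − λI)^k v = 0 for every generalised eigenvector v of λ).

  λ = -1: largest Jordan block has size 2, contributing (x + 1)^2

So m_A(x) = (x + 1)^2 = x^2 + 2*x + 1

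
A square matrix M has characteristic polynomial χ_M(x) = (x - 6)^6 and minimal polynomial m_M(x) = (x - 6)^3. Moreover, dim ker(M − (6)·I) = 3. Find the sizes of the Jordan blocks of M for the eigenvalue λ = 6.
Block sizes for λ = 6: [3, 2, 1]

Step 1 — from the characteristic polynomial, algebraic multiplicity of λ = 6 is 6. From dim ker(M − (6)·I) = 3, there are exactly 3 Jordan blocks for λ = 6.
Step 2 — from the minimal polynomial, the factor (x − 6)^3 tells us the largest block for λ = 6 has size 3.
Step 3 — with total size 6, 3 blocks, and largest block 3, the block sizes (in nonincreasing order) are [3, 2, 1].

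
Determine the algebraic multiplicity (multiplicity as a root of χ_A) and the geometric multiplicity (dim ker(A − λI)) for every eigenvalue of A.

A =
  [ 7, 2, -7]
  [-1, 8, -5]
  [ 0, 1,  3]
λ = 6: alg = 3, geom = 1

Step 1 — factor the characteristic polynomial to read off the algebraic multiplicities:
  χ_A(x) = (x - 6)^3

Step 2 — compute geometric multiplicities via the rank-nullity identity g(λ) = n − rank(A − λI):
  rank(A − (6)·I) = 2, so dim ker(A − (6)·I) = n − 2 = 1

Summary:
  λ = 6: algebraic multiplicity = 3, geometric multiplicity = 1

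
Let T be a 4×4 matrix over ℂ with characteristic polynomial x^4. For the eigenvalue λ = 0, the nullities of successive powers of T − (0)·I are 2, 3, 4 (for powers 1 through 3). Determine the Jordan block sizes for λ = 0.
Block sizes for λ = 0: [3, 1]

From the dimensions of kernels of powers, the number of Jordan blocks of size at least j is d_j − d_{j−1} where d_j = dim ker(N^j) (with d_0 = 0). Computing the differences gives [2, 1, 1].
The number of blocks of size exactly k is (#blocks of size ≥ k) − (#blocks of size ≥ k + 1), so the partition is: 1 block(s) of size 1, 1 block(s) of size 3.
In nonincreasing order the block sizes are [3, 1].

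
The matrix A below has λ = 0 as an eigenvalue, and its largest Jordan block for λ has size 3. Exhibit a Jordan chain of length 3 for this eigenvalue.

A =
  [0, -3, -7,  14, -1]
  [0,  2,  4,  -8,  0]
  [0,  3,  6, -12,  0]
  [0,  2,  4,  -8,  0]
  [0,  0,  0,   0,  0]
A Jordan chain for λ = 0 of length 3:
v_1 = (1, 0, 0, 0, 0)ᵀ
v_2 = (-3, 2, 3, 2, 0)ᵀ
v_3 = (0, 1, 0, 0, 0)ᵀ

Let N = A − (0)·I. We want v_3 with N^3 v_3 = 0 but N^2 v_3 ≠ 0; then v_{j-1} := N · v_j for j = 3, …, 2.

Pick v_3 = (0, 1, 0, 0, 0)ᵀ.
Then v_2 = N · v_3 = (-3, 2, 3, 2, 0)ᵀ.
Then v_1 = N · v_2 = (1, 0, 0, 0, 0)ᵀ.

Sanity check: (A − (0)·I) v_1 = (0, 0, 0, 0, 0)ᵀ = 0. ✓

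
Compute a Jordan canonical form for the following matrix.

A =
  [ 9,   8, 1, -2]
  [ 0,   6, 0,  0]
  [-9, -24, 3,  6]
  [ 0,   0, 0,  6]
J_2(6) ⊕ J_1(6) ⊕ J_1(6)

The characteristic polynomial is
  det(x·I − A) = x^4 - 24*x^3 + 216*x^2 - 864*x + 1296 = (x - 6)^4

Eigenvalues and multiplicities (the geometric multiplicity of λ is n − rank(A − λI), which equals the number of Jordan blocks for λ):
  λ = 6: algebraic multiplicity = 4, geometric multiplicity = 3

Determining the block sizes for each eigenvalue:
  λ = 6: 3 blocks summing to 4 forces exactly one block of size 2 and the rest size 1 → block sizes [2, 1, 1]

Assembling the blocks gives a Jordan form
J =
  [6, 1, 0, 0]
  [0, 6, 0, 0]
  [0, 0, 6, 0]
  [0, 0, 0, 6]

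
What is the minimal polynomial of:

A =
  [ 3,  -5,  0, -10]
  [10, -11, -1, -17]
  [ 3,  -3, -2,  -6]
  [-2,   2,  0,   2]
x^3 + 6*x^2 + 12*x + 8

The characteristic polynomial is χ_A(x) = (x + 2)^4, so the eigenvalues are known. The minimal polynomial is
  m_A(x) = Π_λ (x − λ)^{k_λ}
where k_λ is the size of the *largest* Jordan block for λ (equivalently, the smallest k with (A − λI)^k v = 0 for every generalised eigenvector v of λ).

  λ = -2: largest Jordan block has size 3, contributing (x + 2)^3

So m_A(x) = (x + 2)^3 = x^3 + 6*x^2 + 12*x + 8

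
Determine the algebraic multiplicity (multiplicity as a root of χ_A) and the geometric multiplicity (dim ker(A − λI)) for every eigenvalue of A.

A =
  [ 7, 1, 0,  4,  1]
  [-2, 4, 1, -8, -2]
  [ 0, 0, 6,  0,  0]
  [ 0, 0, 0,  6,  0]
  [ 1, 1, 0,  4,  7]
λ = 6: alg = 5, geom = 3

Step 1 — factor the characteristic polynomial to read off the algebraic multiplicities:
  χ_A(x) = (x - 6)^5

Step 2 — compute geometric multiplicities via the rank-nullity identity g(λ) = n − rank(A − λI):
  rank(A − (6)·I) = 2, so dim ker(A − (6)·I) = n − 2 = 3

Summary:
  λ = 6: algebraic multiplicity = 5, geometric multiplicity = 3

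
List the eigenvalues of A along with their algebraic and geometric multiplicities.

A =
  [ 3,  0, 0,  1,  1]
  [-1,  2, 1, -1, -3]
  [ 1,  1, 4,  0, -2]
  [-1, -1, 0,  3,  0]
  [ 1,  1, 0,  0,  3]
λ = 3: alg = 5, geom = 2

Step 1 — factor the characteristic polynomial to read off the algebraic multiplicities:
  χ_A(x) = (x - 3)^5

Step 2 — compute geometric multiplicities via the rank-nullity identity g(λ) = n − rank(A − λI):
  rank(A − (3)·I) = 3, so dim ker(A − (3)·I) = n − 3 = 2

Summary:
  λ = 3: algebraic multiplicity = 5, geometric multiplicity = 2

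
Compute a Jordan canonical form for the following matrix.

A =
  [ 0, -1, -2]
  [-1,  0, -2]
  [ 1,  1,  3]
J_2(1) ⊕ J_1(1)

The characteristic polynomial is
  det(x·I − A) = x^3 - 3*x^2 + 3*x - 1 = (x - 1)^3

Eigenvalues and multiplicities (the geometric multiplicity of λ is n − rank(A − λI), which equals the number of Jordan blocks for λ):
  λ = 1: algebraic multiplicity = 3, geometric multiplicity = 2

Determining the block sizes for each eigenvalue:
  λ = 1: 2 blocks summing to 3 forces exactly one block of size 2 and the rest size 1 → block sizes [2, 1]

Assembling the blocks gives a Jordan form
J =
  [1, 1, 0]
  [0, 1, 0]
  [0, 0, 1]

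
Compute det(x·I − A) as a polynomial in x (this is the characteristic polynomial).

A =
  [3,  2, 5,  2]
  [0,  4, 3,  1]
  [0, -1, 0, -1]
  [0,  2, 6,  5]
x^4 - 12*x^3 + 54*x^2 - 108*x + 81

Expanding det(x·I − A) (e.g. by cofactor expansion or by noting that A is similar to its Jordan form J, which has the same characteristic polynomial as A) gives
  χ_A(x) = x^4 - 12*x^3 + 54*x^2 - 108*x + 81
which factors as (x - 3)^4. The eigenvalues (with algebraic multiplicities) are λ = 3 with multiplicity 4.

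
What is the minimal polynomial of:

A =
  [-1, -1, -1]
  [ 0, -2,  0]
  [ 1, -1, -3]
x^2 + 4*x + 4

The characteristic polynomial is χ_A(x) = (x + 2)^3, so the eigenvalues are known. The minimal polynomial is
  m_A(x) = Π_λ (x − λ)^{k_λ}
where k_λ is the size of the *largest* Jordan block for λ (equivalently, the smallest k with (A − λI)^k v = 0 for every generalised eigenvector v of λ).

  λ = -2: largest Jordan block has size 2, contributing (x + 2)^2

So m_A(x) = (x + 2)^2 = x^2 + 4*x + 4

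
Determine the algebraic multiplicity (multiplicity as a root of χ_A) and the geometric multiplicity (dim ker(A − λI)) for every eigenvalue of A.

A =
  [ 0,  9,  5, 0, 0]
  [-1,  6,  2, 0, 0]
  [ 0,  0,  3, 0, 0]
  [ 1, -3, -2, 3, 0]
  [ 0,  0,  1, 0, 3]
λ = 3: alg = 5, geom = 3

Step 1 — factor the characteristic polynomial to read off the algebraic multiplicities:
  χ_A(x) = (x - 3)^5

Step 2 — compute geometric multiplicities via the rank-nullity identity g(λ) = n − rank(A − λI):
  rank(A − (3)·I) = 2, so dim ker(A − (3)·I) = n − 2 = 3

Summary:
  λ = 3: algebraic multiplicity = 5, geometric multiplicity = 3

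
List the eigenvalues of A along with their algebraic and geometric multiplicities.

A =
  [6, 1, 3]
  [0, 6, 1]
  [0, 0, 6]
λ = 6: alg = 3, geom = 1

Step 1 — factor the characteristic polynomial to read off the algebraic multiplicities:
  χ_A(x) = (x - 6)^3

Step 2 — compute geometric multiplicities via the rank-nullity identity g(λ) = n − rank(A − λI):
  rank(A − (6)·I) = 2, so dim ker(A − (6)·I) = n − 2 = 1

Summary:
  λ = 6: algebraic multiplicity = 3, geometric multiplicity = 1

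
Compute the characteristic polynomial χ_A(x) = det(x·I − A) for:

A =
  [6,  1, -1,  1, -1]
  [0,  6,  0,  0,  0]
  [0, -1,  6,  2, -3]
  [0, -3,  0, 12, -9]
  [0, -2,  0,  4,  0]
x^5 - 30*x^4 + 360*x^3 - 2160*x^2 + 6480*x - 7776

Expanding det(x·I − A) (e.g. by cofactor expansion or by noting that A is similar to its Jordan form J, which has the same characteristic polynomial as A) gives
  χ_A(x) = x^5 - 30*x^4 + 360*x^3 - 2160*x^2 + 6480*x - 7776
which factors as (x - 6)^5. The eigenvalues (with algebraic multiplicities) are λ = 6 with multiplicity 5.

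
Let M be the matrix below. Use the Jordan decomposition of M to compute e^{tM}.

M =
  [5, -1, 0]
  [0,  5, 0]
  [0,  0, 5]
e^{tM} =
  [exp(5*t), -t*exp(5*t), 0]
  [0, exp(5*t), 0]
  [0, 0, exp(5*t)]

Strategy: write M = P · J · P⁻¹ where J is a Jordan canonical form, so e^{tM} = P · e^{tJ} · P⁻¹, and e^{tJ} can be computed block-by-block.

M has Jordan form
J =
  [5, 1, 0]
  [0, 5, 0]
  [0, 0, 5]
(up to reordering of blocks).

Per-block formulas:
  For a 2×2 Jordan block J_2(5): exp(t · J_2(5)) = e^(5t)·(I + t·N), where N is the 2×2 nilpotent shift.
  For a 1×1 block at λ = 5: exp(t · [5]) = [e^(5t)].

After assembling e^{tJ} and conjugating by P, we get:

e^{tM} =
  [exp(5*t), -t*exp(5*t), 0]
  [0, exp(5*t), 0]
  [0, 0, exp(5*t)]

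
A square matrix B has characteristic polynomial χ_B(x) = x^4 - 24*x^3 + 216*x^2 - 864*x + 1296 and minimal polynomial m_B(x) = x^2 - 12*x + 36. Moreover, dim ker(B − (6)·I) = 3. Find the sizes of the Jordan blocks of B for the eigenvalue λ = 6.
Block sizes for λ = 6: [2, 1, 1]

Step 1 — from the characteristic polynomial, algebraic multiplicity of λ = 6 is 4. From dim ker(B − (6)·I) = 3, there are exactly 3 Jordan blocks for λ = 6.
Step 2 — from the minimal polynomial, the factor (x − 6)^2 tells us the largest block for λ = 6 has size 2.
Step 3 — with total size 4, 3 blocks, and largest block 2, the block sizes (in nonincreasing order) are [2, 1, 1].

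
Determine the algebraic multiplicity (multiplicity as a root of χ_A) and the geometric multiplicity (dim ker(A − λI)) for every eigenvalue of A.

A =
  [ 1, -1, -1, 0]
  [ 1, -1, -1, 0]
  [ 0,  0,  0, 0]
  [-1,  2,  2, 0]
λ = 0: alg = 4, geom = 2

Step 1 — factor the characteristic polynomial to read off the algebraic multiplicities:
  χ_A(x) = x^4

Step 2 — compute geometric multiplicities via the rank-nullity identity g(λ) = n − rank(A − λI):
  rank(A − (0)·I) = 2, so dim ker(A − (0)·I) = n − 2 = 2

Summary:
  λ = 0: algebraic multiplicity = 4, geometric multiplicity = 2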